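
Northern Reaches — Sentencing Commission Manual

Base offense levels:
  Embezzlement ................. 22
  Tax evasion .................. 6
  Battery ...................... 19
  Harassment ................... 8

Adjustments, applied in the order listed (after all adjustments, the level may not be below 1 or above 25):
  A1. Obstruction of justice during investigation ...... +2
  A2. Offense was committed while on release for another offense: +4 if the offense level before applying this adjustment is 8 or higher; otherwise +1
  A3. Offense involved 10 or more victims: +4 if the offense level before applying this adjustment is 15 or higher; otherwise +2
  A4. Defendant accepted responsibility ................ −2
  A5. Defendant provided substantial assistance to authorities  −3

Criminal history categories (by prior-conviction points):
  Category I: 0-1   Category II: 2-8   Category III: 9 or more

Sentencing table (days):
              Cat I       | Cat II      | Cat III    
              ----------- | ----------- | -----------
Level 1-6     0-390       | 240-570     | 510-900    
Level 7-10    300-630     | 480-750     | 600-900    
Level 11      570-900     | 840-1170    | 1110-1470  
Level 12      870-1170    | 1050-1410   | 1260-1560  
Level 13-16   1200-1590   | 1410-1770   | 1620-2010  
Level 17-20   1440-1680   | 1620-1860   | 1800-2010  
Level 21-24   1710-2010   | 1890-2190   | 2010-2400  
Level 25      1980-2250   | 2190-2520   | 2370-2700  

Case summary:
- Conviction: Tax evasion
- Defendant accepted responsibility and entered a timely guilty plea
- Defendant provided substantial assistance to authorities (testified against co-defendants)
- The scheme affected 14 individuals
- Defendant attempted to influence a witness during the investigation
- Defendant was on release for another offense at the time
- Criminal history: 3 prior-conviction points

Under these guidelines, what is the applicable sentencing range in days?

480-750 days

Base offense level for tax evasion: 6.
A1 applies: 6 + 2 = 8.
A2 applies (level before this adjustment is 8 ≥ 8, so +4): 8 + 4 = 12.
A3 applies (level before this adjustment is 12 < 15, so +2): 12 + 2 = 14.
A4 applies: 14 − 2 = 12.
A5 applies: 12 − 3 = 9.
Final offense level: 9.
Criminal history: 3 prior points → Category II (2-8).
Level 9 falls in the 7-10 band.
Grid: Level 7-10 × Category II = 480-750 days.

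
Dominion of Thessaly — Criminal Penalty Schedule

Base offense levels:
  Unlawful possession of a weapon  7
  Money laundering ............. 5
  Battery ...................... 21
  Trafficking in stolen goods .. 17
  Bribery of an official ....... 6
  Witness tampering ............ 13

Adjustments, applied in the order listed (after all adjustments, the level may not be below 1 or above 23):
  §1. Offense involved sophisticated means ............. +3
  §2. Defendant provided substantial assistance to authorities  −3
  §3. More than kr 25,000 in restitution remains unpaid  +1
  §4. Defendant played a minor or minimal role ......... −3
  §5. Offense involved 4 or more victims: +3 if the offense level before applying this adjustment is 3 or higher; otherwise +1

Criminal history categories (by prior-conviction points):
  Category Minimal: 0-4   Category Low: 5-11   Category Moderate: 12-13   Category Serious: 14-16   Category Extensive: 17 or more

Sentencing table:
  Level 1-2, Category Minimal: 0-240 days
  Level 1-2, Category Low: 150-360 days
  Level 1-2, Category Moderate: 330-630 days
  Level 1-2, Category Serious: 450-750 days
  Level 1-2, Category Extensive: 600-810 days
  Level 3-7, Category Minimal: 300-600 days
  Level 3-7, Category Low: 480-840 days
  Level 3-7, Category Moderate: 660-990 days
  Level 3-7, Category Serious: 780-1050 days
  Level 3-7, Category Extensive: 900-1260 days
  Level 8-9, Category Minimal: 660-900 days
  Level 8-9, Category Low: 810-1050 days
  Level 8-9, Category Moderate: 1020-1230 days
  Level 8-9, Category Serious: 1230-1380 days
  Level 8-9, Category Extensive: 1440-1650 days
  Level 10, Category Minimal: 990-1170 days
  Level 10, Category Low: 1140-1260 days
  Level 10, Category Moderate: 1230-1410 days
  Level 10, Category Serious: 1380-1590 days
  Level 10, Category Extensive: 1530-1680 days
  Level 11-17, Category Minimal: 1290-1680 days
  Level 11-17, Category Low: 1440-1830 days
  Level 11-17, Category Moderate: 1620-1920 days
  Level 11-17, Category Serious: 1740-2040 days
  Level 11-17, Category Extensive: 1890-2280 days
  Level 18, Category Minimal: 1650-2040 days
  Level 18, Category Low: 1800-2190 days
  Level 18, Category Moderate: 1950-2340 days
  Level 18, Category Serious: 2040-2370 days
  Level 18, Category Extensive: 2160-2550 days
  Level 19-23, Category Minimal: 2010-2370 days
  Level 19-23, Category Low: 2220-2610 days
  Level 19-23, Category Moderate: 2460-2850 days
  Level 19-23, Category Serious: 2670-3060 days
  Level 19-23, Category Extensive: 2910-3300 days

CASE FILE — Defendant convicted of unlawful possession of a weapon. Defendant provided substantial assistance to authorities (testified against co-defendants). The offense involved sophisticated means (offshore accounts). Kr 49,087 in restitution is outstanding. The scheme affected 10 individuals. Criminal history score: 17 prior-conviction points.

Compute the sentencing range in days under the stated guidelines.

1890-2280 days

Base offense level for unlawful possession of a weapon: 7.
§1 applies: 7 + 3 = 10.
§2 applies: 10 − 3 = 7.
§3 applies: 7 + 1 = 8.
§4 does not apply.
§5 applies (level before this adjustment is 8 ≥ 3, so +3): 8 + 3 = 11.
Final offense level: 11.
Criminal history: 17 prior points → Category Extensive (17+).
Level 11 falls in the 11-17 band.
Grid: Level 11-17 × Category Extensive = 1890-2280 days.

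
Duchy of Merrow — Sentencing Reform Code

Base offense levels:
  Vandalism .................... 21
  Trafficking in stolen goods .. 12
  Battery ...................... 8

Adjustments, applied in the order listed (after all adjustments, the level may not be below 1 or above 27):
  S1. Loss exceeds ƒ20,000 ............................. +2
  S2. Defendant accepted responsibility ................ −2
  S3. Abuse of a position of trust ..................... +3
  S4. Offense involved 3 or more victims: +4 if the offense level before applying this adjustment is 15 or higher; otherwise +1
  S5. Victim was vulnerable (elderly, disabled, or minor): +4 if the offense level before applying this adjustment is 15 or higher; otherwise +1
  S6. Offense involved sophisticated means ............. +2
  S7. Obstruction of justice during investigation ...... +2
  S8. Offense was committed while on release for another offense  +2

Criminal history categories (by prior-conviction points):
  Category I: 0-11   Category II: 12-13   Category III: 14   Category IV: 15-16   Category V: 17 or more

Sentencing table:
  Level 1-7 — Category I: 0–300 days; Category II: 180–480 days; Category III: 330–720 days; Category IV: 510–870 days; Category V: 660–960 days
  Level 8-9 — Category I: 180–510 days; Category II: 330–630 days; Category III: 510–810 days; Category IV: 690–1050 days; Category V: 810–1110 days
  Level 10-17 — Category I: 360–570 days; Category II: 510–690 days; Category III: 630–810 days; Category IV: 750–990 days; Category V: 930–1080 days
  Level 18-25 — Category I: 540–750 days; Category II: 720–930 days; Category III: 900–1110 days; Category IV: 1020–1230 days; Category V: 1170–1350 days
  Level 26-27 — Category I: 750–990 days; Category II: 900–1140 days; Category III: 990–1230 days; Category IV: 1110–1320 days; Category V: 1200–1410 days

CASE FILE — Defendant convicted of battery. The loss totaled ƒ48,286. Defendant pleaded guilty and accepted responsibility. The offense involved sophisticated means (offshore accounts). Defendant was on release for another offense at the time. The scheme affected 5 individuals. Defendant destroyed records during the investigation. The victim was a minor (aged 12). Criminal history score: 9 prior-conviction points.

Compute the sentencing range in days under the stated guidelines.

360-570 days

Base offense level for battery: 8.
S1 applies: 8 + 2 = 10.
S2 applies: 10 − 2 = 8.
S4 applies (level before this adjustment is 8 < 15, so +1): 8 + 1 = 9.
S5 applies (level before this adjustment is 9 < 15, so +1): 9 + 1 = 10.
S6 applies: 10 + 2 = 12.
S7 applies: 12 + 2 = 14.
S8 applies: 14 + 2 = 16.
Final offense level: 16.
Criminal history: 9 prior points → Category I (0-11).
Level 16 falls in the 10-17 band.
Grid: Level 10-17 × Category I = 360-570 days.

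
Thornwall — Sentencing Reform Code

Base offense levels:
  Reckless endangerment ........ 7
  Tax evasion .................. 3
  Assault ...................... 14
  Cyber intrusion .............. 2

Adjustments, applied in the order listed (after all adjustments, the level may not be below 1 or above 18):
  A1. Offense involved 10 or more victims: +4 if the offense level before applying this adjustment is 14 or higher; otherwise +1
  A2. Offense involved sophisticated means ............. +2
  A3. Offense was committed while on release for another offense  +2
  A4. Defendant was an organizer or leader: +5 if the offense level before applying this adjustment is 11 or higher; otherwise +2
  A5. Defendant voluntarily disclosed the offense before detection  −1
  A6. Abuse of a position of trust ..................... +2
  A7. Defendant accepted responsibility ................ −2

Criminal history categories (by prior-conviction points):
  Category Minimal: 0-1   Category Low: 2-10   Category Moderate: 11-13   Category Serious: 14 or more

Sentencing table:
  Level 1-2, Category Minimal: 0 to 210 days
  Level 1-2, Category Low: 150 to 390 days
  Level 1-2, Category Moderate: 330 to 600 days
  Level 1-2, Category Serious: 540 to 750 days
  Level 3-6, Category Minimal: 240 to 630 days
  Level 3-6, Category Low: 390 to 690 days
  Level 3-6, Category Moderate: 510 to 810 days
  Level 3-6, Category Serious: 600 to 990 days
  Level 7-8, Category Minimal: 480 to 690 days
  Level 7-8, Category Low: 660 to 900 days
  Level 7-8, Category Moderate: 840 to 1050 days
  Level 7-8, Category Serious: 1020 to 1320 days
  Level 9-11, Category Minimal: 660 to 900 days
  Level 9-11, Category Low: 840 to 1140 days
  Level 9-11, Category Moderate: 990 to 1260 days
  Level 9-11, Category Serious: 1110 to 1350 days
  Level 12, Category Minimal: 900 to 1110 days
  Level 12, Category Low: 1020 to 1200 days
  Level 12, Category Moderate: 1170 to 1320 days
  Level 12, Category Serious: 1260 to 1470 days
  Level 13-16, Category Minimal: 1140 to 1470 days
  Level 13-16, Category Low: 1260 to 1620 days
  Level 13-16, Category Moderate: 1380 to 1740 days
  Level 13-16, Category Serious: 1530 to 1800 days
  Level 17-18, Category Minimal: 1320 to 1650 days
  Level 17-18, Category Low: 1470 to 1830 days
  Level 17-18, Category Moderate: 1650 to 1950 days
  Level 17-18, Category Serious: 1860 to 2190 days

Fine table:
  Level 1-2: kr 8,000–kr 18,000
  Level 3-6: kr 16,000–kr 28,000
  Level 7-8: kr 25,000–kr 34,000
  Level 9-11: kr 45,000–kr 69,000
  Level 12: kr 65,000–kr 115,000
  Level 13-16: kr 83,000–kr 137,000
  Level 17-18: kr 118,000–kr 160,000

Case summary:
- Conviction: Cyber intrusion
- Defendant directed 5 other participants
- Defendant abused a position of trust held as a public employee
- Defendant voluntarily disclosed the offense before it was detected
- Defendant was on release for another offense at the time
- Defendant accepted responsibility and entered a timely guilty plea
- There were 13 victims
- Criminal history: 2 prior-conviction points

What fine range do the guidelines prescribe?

Base offense level for cyber intrusion: 2.
A1 applies (level before this adjustment is 2 < 14, so +1): 2 + 1 = 3.
A3 applies: 3 + 2 = 5.
A4 applies (level before this adjustment is 5 < 11, so +2): 5 + 2 = 7.
A5 applies: 7 − 1 = 6.
A6 applies: 6 + 2 = 8.
A7 applies: 8 − 2 = 6.
Final offense level: 6.
Level 6 falls in the 3-6 band.
Fine table: Level 3-6 → kr 16,000–kr 28,000.

kr 16,000–kr 28,000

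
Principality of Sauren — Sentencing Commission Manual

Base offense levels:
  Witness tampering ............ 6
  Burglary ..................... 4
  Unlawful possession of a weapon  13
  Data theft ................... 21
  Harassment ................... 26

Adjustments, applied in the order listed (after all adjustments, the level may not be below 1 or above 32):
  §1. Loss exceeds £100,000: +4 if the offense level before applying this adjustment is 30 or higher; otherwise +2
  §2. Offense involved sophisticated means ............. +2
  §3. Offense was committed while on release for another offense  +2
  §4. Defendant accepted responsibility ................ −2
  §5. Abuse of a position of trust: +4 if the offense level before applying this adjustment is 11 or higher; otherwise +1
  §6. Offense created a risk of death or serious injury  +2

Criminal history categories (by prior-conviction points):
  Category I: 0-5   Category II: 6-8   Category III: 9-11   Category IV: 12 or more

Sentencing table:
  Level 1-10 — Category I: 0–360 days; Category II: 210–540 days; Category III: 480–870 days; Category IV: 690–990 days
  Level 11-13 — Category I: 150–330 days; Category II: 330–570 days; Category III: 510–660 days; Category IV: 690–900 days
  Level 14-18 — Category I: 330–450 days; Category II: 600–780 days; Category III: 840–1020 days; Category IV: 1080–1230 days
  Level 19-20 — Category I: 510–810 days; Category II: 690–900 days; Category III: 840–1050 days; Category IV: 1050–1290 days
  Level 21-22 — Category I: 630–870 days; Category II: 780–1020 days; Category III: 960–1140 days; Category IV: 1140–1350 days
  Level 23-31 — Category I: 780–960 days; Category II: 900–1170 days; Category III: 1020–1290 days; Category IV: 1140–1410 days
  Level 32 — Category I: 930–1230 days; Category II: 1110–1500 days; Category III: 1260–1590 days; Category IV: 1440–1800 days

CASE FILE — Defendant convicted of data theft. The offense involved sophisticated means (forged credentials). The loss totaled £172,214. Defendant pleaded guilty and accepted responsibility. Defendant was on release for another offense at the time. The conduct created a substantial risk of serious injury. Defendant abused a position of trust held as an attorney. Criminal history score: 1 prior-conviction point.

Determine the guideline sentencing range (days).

Base offense level for data theft: 21.
§1 applies (level before this adjustment is 21 < 30, so +2): 21 + 2 = 23.
§2 applies: 23 + 2 = 25.
§3 applies: 25 + 2 = 27.
§4 applies: 27 − 2 = 25.
§5 applies (level before this adjustment is 25 ≥ 11, so +4): 25 + 4 = 29.
§6 applies: 29 + 2 = 31.
Final offense level: 31.
Criminal history: 1 prior point → Category I (0-5).
Level 31 falls in the 23-31 band.
Grid: Level 23-31 × Category I = 780-960 days.

780-960 days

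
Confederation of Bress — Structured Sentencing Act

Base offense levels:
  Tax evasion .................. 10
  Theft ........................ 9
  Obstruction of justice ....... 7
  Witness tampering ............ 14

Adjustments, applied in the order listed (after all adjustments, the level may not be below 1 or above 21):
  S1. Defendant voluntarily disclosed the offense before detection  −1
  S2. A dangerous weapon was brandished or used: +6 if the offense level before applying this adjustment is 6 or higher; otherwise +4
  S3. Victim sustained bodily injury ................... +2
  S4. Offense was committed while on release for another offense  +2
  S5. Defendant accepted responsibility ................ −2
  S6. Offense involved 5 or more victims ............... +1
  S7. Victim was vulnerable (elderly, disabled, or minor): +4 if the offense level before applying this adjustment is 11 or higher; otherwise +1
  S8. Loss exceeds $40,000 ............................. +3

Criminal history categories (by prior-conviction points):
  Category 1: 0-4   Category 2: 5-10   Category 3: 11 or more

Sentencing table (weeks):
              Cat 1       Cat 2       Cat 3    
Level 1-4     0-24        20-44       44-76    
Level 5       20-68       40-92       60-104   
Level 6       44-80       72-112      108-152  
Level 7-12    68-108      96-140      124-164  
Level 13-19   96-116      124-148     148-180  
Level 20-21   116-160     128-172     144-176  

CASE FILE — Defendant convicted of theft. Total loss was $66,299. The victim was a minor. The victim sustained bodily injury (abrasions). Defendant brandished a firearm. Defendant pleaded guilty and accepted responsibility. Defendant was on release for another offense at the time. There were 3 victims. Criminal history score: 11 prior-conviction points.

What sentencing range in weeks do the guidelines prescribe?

144-176 weeks

Base offense level for theft: 9.
S1 does not apply.
S2 applies (level before this adjustment is 9 ≥ 6, so +6): 9 + 6 = 15.
S3 applies: 15 + 2 = 17.
S4 applies: 17 + 2 = 19.
S5 applies: 19 − 2 = 17.
S7 applies (level before this adjustment is 17 ≥ 11, so +4): 17 + 4 = 21.
S8 applies: 21 + 3 = 24.
Level 24 exceeds the maximum of 21; capped at 21.
Final offense level: 21.
Criminal history: 11 prior points → Category 3 (11+).
Level 21 falls in the 20-21 band.
Grid: Level 20-21 × Category 3 = 144-176 weeks.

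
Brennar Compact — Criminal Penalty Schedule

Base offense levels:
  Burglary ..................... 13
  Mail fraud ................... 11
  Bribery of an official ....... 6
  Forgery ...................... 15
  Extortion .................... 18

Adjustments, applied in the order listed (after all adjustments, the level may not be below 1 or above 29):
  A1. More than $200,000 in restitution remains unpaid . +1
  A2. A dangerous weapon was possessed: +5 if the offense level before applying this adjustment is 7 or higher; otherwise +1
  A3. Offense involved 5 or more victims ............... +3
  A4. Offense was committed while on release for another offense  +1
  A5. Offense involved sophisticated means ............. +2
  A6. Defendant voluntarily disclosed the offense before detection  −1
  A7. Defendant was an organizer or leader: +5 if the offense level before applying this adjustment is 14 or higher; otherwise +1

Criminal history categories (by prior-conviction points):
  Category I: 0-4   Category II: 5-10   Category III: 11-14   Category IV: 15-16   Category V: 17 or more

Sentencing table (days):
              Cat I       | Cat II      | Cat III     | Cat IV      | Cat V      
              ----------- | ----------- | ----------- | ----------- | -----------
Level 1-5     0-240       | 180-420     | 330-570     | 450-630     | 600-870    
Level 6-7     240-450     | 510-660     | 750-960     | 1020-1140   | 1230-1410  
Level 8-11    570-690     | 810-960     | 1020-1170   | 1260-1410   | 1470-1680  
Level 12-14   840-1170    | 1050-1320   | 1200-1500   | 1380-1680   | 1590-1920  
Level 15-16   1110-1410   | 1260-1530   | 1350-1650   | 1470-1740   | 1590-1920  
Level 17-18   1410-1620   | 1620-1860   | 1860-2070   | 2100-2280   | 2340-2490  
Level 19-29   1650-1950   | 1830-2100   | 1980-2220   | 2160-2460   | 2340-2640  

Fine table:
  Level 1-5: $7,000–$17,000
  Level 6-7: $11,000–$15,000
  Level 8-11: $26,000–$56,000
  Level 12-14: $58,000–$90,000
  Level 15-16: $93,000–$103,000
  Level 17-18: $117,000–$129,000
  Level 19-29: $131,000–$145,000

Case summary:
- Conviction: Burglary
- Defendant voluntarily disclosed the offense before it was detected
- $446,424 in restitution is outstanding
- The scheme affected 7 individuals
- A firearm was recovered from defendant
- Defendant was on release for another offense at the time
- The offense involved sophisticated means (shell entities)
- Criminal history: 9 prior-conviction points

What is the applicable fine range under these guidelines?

$131,000–$145,000

Base offense level for burglary: 13.
A1 applies: 13 + 1 = 14.
A2 applies (level before this adjustment is 14 ≥ 7, so +5): 14 + 5 = 19.
A3 applies: 19 + 3 = 22.
A4 applies: 22 + 1 = 23.
A5 applies: 23 + 2 = 25.
A6 applies: 25 − 1 = 24.
Final offense level: 24.
Level 24 falls in the 19-29 band.
Fine table: Level 19-29 → $131,000–$145,000.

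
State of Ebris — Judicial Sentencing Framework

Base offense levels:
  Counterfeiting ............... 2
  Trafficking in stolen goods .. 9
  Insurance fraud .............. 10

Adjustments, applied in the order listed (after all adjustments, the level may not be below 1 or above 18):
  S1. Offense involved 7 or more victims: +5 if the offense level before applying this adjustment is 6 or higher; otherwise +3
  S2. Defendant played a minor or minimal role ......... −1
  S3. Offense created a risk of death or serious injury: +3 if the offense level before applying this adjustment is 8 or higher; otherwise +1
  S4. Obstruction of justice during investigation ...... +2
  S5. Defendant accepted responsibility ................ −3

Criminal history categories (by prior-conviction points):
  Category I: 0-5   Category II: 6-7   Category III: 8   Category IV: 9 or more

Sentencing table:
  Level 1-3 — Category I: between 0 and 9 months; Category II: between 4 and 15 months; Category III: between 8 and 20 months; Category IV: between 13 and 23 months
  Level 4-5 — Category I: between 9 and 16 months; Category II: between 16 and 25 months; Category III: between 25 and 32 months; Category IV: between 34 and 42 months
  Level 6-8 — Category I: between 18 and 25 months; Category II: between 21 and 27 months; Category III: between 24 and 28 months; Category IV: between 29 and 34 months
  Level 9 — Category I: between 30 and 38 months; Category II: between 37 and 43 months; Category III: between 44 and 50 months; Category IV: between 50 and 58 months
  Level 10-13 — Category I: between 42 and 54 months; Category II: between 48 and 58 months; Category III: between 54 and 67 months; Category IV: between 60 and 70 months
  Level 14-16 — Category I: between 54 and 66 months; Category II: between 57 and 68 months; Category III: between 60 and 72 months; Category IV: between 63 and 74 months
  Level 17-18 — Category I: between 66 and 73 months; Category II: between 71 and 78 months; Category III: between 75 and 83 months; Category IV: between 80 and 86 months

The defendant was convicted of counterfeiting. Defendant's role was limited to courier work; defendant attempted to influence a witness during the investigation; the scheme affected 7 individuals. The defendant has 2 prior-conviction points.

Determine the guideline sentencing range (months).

Base offense level for counterfeiting: 2.
S1 applies (level before this adjustment is 2 < 6, so +3): 2 + 3 = 5.
S2 applies: 5 − 1 = 4.
S3 does not apply.
S4 applies: 4 + 2 = 6.
S5 does not apply.
Final offense level: 6.
Criminal history: 2 prior points → Category I (0-5).
Level 6 falls in the 6-8 band.
Grid: Level 6-8 × Category I = 18-25 months.

18-25 months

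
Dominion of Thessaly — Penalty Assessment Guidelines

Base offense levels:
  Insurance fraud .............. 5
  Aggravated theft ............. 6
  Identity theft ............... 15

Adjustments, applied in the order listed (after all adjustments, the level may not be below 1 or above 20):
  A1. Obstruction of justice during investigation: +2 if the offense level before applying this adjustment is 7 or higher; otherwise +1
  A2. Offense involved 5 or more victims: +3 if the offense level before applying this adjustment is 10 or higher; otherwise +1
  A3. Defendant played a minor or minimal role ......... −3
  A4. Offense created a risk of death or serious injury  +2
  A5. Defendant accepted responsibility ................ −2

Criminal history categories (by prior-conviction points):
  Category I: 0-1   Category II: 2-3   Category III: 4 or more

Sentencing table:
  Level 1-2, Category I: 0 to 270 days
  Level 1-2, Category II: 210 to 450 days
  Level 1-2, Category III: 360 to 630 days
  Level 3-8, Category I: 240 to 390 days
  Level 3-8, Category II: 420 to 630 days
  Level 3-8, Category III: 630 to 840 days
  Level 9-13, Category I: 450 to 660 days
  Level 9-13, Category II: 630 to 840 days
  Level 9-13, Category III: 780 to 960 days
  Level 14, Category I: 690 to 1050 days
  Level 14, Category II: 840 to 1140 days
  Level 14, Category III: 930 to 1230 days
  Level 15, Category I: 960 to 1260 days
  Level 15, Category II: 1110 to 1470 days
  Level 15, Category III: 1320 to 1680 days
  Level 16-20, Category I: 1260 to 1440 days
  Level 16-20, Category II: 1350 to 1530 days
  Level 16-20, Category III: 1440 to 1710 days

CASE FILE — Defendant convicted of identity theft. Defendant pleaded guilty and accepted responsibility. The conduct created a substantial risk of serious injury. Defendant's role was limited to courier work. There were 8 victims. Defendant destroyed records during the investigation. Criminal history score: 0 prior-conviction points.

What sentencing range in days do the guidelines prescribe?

1260-1440 days

Base offense level for identity theft: 15.
A1 applies (level before this adjustment is 15 ≥ 7, so +2): 15 + 2 = 17.
A2 applies (level before this adjustment is 17 ≥ 10, so +3): 17 + 3 = 20.
A3 applies: 20 − 3 = 17.
A4 applies: 17 + 2 = 19.
A5 applies: 19 − 2 = 17.
Final offense level: 17.
Criminal history: 0 prior points → Category I (0-1).
Level 17 falls in the 16-20 band.
Grid: Level 16-20 × Category I = 1260-1440 days.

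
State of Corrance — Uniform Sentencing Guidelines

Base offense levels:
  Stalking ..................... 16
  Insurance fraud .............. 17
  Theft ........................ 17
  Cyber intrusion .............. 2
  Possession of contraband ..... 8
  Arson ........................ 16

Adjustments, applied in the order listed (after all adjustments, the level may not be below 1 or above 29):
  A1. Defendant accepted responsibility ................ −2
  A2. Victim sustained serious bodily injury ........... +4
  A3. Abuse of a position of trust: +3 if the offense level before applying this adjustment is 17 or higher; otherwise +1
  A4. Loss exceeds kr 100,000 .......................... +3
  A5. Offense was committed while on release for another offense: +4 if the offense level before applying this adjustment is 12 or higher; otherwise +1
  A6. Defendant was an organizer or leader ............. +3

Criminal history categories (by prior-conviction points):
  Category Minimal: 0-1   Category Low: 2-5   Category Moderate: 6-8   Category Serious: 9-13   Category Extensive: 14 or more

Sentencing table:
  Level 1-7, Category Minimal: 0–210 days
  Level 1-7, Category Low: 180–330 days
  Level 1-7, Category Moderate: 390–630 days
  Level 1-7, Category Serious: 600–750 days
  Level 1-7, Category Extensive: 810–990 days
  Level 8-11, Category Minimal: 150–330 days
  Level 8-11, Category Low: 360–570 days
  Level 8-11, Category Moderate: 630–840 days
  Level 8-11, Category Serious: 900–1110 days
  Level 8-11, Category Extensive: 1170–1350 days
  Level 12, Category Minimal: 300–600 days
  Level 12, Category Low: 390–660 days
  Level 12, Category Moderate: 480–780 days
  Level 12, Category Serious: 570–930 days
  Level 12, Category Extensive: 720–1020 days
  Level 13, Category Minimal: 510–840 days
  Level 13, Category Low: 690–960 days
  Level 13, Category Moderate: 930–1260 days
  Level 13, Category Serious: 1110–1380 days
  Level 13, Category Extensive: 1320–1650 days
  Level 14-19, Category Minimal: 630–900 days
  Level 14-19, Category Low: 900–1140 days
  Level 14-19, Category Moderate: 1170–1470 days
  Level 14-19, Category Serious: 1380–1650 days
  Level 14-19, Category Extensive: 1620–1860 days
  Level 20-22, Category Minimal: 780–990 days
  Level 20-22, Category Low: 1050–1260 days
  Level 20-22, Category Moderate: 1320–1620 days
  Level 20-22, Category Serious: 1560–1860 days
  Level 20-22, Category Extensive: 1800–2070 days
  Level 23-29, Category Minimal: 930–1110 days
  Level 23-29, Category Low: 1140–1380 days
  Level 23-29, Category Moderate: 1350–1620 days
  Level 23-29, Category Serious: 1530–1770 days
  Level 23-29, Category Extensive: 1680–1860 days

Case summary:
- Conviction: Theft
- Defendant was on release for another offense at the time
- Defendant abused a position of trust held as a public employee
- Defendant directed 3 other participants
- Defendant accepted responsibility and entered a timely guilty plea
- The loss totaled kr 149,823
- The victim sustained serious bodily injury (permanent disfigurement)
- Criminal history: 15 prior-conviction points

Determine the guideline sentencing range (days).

1680-1860 days

Base offense level for theft: 17.
A1 applies: 17 − 2 = 15.
A2 applies: 15 + 4 = 19.
A3 applies (level before this adjustment is 19 ≥ 17, so +3): 19 + 3 = 22.
A4 applies: 22 + 3 = 25.
A5 applies (level before this adjustment is 25 ≥ 12, so +4): 25 + 4 = 29.
A6 applies: 29 + 3 = 32.
Level 32 exceeds the maximum of 29; capped at 29.
Final offense level: 29.
Criminal history: 15 prior points → Category Extensive (14+).
Level 29 falls in the 23-29 band.
Grid: Level 23-29 × Category Extensive = 1680-1860 days.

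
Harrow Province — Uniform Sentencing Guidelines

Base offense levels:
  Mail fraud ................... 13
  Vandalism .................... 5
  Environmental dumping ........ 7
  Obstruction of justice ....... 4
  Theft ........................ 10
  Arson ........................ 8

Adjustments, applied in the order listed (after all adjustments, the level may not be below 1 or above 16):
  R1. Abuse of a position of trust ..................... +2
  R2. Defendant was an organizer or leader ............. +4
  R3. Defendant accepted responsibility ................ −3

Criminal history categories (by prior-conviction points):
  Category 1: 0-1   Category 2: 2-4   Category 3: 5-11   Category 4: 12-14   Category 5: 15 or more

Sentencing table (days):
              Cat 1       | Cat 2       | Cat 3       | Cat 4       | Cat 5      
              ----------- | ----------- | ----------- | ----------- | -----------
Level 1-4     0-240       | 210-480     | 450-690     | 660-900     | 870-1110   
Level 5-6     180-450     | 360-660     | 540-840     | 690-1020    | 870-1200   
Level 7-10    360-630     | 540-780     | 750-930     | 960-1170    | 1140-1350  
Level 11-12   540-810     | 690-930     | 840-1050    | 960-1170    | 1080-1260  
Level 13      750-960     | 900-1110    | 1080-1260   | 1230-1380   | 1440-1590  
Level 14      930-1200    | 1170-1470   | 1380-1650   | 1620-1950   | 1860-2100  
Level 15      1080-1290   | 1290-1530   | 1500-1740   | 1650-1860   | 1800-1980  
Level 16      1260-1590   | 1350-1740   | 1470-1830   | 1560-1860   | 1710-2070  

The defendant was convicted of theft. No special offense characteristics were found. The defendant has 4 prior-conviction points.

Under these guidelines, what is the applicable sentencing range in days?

540-780 days

Base offense level for theft: 10.
Final offense level: 10.
Criminal history: 4 prior points → Category 2 (2-4).
Level 10 falls in the 7-10 band.
Grid: Level 7-10 × Category 2 = 540-780 days.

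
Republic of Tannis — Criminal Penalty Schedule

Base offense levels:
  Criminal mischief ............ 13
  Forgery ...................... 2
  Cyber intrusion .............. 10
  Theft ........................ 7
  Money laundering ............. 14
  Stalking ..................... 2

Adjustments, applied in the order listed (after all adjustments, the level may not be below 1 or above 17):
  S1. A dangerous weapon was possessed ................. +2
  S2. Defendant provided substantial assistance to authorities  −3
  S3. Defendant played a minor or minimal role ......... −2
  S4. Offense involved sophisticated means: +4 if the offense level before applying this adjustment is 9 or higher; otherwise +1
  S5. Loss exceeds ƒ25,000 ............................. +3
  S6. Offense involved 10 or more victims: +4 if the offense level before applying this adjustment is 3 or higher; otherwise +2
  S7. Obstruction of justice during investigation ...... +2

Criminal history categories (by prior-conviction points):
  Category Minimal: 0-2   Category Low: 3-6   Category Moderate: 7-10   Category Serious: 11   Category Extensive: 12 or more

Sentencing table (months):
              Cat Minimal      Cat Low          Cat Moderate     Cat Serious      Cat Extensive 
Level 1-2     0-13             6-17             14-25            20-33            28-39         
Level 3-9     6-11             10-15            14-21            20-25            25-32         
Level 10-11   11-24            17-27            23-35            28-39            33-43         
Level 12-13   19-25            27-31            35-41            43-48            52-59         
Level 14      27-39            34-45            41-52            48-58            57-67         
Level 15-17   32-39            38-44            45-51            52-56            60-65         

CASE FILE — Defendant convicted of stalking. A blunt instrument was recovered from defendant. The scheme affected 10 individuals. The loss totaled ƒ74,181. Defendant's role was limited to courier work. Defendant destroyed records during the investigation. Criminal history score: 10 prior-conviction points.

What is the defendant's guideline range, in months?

23-35 months

Base offense level for stalking: 2.
S1 applies: 2 + 2 = 4.
S2 does not apply.
S3 applies: 4 − 2 = 2.
S4 does not apply.
S5 applies: 2 + 3 = 5.
S6 applies (level before this adjustment is 5 ≥ 3, so +4): 5 + 4 = 9.
S7 applies: 9 + 2 = 11.
Final offense level: 11.
Criminal history: 10 prior points → Category Moderate (7-10).
Level 11 falls in the 10-11 band.
Grid: Level 10-11 × Category Moderate = 23-35 months.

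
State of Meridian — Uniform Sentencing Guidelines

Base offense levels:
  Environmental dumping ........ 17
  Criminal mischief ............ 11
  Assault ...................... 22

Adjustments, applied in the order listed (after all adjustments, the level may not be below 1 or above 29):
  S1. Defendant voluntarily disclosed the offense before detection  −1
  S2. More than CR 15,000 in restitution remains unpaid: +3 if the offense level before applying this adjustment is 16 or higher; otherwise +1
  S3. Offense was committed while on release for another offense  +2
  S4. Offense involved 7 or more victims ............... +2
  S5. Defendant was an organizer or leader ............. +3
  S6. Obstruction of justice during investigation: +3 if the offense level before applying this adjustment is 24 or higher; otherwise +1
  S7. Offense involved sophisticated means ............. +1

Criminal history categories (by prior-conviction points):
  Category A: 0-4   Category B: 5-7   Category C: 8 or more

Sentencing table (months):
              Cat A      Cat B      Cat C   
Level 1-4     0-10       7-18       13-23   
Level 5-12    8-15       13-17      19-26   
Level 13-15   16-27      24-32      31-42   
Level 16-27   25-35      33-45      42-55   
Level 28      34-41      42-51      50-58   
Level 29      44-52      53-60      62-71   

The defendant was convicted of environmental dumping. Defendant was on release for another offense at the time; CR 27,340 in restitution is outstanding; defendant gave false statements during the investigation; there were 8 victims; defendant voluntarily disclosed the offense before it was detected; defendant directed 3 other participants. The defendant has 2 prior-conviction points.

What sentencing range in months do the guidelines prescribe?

44-52 months

Base offense level for environmental dumping: 17.
S1 applies: 17 − 1 = 16.
S2 applies (level before this adjustment is 16 ≥ 16, so +3): 16 + 3 = 19.
S3 applies: 19 + 2 = 21.
S4 applies: 21 + 2 = 23.
S5 applies: 23 + 3 = 26.
S6 applies (level before this adjustment is 26 ≥ 24, so +3): 26 + 3 = 29.
Final offense level: 29.
Criminal history: 2 prior points → Category A (0-4).
Level 29 falls in the 29 band.
Grid: Level 29 × Category A = 44-52 months.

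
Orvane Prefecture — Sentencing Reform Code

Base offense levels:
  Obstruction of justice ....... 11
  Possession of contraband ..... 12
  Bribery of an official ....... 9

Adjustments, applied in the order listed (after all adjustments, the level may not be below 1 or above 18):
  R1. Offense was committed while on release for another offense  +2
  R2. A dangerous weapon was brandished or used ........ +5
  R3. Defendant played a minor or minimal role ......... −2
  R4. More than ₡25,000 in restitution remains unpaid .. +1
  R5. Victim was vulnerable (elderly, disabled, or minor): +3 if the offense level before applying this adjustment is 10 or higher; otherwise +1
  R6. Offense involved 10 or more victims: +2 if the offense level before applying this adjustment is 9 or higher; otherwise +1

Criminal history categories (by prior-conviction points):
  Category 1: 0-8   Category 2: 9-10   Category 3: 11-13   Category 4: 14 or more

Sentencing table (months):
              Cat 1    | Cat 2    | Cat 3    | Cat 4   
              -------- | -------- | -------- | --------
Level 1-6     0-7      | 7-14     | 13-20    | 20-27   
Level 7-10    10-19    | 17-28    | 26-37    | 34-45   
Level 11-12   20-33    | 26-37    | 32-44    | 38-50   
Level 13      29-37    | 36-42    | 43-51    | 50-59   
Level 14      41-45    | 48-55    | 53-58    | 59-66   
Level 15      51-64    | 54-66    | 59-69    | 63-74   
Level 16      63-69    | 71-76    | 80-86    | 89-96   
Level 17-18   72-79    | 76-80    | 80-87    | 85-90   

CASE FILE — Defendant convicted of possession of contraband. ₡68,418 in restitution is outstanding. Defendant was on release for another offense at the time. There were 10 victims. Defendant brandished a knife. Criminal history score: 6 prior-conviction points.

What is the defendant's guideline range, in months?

Base offense level for possession of contraband: 12.
R1 applies: 12 + 2 = 14.
R2 applies: 14 + 5 = 19.
R3 does not apply.
R4 applies: 19 + 1 = 20.
R5 does not apply.
R6 applies (level before this adjustment is 20 ≥ 9, so +2): 20 + 2 = 22.
Level 22 exceeds the maximum of 18; capped at 18.
Final offense level: 18.
Criminal history: 6 prior points → Category 1 (0-8).
Level 18 falls in the 17-18 band.
Grid: Level 17-18 × Category 1 = 72-79 months.

72-79 months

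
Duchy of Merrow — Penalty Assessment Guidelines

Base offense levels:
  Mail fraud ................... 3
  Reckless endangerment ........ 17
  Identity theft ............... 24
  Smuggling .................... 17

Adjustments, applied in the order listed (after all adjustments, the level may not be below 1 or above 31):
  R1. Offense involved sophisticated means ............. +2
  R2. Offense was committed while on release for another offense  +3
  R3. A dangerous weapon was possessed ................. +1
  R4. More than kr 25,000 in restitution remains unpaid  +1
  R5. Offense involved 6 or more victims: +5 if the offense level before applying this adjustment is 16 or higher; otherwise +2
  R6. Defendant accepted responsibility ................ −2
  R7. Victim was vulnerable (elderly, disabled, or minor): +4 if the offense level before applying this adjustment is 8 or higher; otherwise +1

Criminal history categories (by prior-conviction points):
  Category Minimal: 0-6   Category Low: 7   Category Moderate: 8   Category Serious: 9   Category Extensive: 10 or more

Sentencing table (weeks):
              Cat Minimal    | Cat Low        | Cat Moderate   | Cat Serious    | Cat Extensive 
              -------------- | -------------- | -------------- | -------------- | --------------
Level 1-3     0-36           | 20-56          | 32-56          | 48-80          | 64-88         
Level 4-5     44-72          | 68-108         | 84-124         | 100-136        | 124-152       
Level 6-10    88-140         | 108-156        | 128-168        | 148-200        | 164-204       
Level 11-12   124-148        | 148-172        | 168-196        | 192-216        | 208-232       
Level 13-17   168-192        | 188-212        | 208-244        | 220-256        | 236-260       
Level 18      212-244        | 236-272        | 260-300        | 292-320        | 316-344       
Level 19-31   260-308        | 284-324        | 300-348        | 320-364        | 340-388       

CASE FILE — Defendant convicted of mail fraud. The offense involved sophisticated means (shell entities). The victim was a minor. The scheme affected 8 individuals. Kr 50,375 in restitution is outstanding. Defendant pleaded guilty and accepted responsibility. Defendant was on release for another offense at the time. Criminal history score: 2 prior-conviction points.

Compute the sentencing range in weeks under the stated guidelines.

Base offense level for mail fraud: 3.
R1 applies: 3 + 2 = 5.
R2 applies: 5 + 3 = 8.
R3 does not apply.
R4 applies: 8 + 1 = 9.
R5 applies (level before this adjustment is 9 < 16, so +2): 9 + 2 = 11.
R6 applies: 11 − 2 = 9.
R7 applies (level before this adjustment is 9 ≥ 8, so +4): 9 + 4 = 13.
Final offense level: 13.
Criminal history: 2 prior points → Category Minimal (0-6).
Level 13 falls in the 13-17 band.
Grid: Level 13-17 × Category Minimal = 168-192 weeks.

168-192 weeks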